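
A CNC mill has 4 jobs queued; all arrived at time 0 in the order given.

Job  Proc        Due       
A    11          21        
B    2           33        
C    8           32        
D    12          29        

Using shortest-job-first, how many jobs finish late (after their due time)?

SPT (increasing processing time): B C A D.
B: 0→2, due 33, tardiness 0
C: 2→10, due 32, tardiness 0
A: 10→21, due 21, tardiness 0
D: 21→33, due 29, tardiness 4
Late jobs: 1.

1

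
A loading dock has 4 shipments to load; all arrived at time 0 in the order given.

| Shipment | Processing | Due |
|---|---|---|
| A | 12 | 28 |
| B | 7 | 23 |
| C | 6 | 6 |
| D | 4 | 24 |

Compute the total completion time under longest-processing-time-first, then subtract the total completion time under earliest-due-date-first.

LPT (decreasing processing time): A B C D.
A: 0→12
B: 12→19
C: 19→25
D: 25→29
Sum = 12+19+25+29 = 85.
EDD (increasing due date): C B D A.
C: 0→6
B: 6→13
D: 13→17
A: 17→29
Sum = 6+13+17+29 = 65.
Difference = 85 − 65 = 20.

20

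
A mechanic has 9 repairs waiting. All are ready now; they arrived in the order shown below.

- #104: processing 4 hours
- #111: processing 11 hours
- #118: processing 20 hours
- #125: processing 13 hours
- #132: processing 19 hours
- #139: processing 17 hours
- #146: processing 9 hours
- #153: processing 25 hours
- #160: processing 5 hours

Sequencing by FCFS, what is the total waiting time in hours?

FIFO (arrival order): #104 #111 #118 #125 #132 #139 #146 #153 #160.
#104: waits 0, runs 0→4
#111: waits 4, runs 4→15
#118: waits 15, runs 15→35
#125: waits 35, runs 35→48
#132: waits 48, runs 48→67
#139: waits 67, runs 67→84
#146: waits 84, runs 84→93
#153: waits 93, runs 93→118
#160: waits 118, runs 118→123
Sum = 0+4+15+35+48+67+84+93+118 = 464.

464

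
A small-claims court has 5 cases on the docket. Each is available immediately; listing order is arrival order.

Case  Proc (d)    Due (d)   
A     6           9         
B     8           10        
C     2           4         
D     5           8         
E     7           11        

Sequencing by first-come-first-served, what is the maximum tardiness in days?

17

FIFO (arrival order): A B C D E.
A: 0→6, due 9, tardiness 0
B: 6→14, due 10, tardiness 4
C: 14→16, due 4, tardiness 12
D: 16→21, due 8, tardiness 13
E: 21→28, due 11, tardiness 17
Maximum = 17.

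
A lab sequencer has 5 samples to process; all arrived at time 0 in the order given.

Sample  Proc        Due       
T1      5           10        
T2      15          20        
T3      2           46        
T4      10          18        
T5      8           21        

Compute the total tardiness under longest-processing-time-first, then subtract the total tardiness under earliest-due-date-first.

20

LPT (decreasing processing time): T2 T4 T5 T1 T3.
T2: 0→15, due 20, tardiness 0
T4: 15→25, due 18, tardiness 7
T5: 25→33, due 21, tardiness 12
T1: 33→38, due 10, tardiness 28
T3: 38→40, due 46, tardiness 0
Sum = 0+7+12+28+0 = 47.
EDD (increasing due date): T1 T4 T2 T5 T3.
T1: 0→5, due 10, tardiness 0
T4: 5→15, due 18, tardiness 0
T2: 15→30, due 20, tardiness 10
T5: 30→38, due 21, tardiness 17
T3: 38→40, due 46, tardiness 0
Sum = 0+0+10+17+0 = 27.
Difference = 47 − 27 = 20.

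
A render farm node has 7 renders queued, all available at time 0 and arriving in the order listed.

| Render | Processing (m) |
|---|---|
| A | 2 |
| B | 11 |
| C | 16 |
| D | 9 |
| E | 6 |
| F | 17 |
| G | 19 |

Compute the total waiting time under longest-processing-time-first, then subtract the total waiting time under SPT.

160

LPT (decreasing processing time): G F C B D E A.
G: waits 0, runs 0→19
F: waits 19, runs 19→36
C: waits 36, runs 36→52
B: waits 52, runs 52→63
D: waits 63, runs 63→72
E: waits 72, runs 72→78
A: waits 78, runs 78→80
Sum = 0+19+36+52+63+72+78 = 320.
SPT (increasing processing time): A E D B C F G.
A: waits 0, runs 0→2
E: waits 2, runs 2→8
D: waits 8, runs 8→17
B: waits 17, runs 17→28
C: waits 28, runs 28→44
F: waits 44, runs 44→61
G: waits 61, runs 61→80
Sum = 0+2+8+17+28+44+61 = 160.
Difference = 320 − 160 = 160.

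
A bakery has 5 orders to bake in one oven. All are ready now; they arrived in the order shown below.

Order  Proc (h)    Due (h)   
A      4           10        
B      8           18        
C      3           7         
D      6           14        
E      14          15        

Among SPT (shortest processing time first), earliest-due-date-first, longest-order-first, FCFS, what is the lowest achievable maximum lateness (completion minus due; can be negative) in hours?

17

SPT (increasing processing time): C A D B E.
C: 0→3, due 7, lateness -4
A: 3→7, due 10, lateness -3
D: 7→13, due 14, lateness -1
B: 13→21, due 18, lateness 3
E: 21→35, due 15, lateness 20
Maximum = 20.
EDD (increasing due date): C A D E B.
C: 0→3, due 7, lateness -4
A: 3→7, due 10, lateness -3
D: 7→13, due 14, lateness -1
E: 13→27, due 15, lateness 12
B: 27→35, due 18, lateness 17
Maximum = 17.
LPT (decreasing processing time): E B D A C.
E: 0→14, due 15, lateness -1
B: 14→22, due 18, lateness 4
D: 22→28, due 14, lateness 14
A: 28→32, due 10, lateness 22
C: 32→35, due 7, lateness 28
Maximum = 28.
FIFO (arrival order): A B C D E.
A: 0→4, due 10, lateness -6
B: 4→12, due 18, lateness -6
C: 12→15, due 7, lateness 8
D: 15→21, due 14, lateness 7
E: 21→35, due 15, lateness 20
Maximum = 20.
SPT 20, EDD 17, LPT 28, FIFO 20 → minimum 17.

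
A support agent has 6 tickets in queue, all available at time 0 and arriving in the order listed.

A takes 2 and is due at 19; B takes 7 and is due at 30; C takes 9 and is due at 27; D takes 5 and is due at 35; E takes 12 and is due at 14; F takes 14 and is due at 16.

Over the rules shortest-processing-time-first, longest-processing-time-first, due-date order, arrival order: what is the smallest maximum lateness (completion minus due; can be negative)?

SPT (increasing processing time): A D B C E F.
A: 0→2, due 19, lateness -17
D: 2→7, due 35, lateness -28
B: 7→14, due 30, lateness -16
C: 14→23, due 27, lateness -4
E: 23→35, due 14, lateness 21
F: 35→49, due 16, lateness 33
Maximum = 33.
LPT (decreasing processing time): F E C B D A.
F: 0→14, due 16, lateness -2
E: 14→26, due 14, lateness 12
C: 26→35, due 27, lateness 8
B: 35→42, due 30, lateness 12
D: 42→47, due 35, lateness 12
A: 47→49, due 19, lateness 30
Maximum = 30.
EDD (increasing due date): E F A C B D.
E: 0→12, due 14, lateness -2
F: 12→26, due 16, lateness 10
A: 26→28, due 19, lateness 9
C: 28→37, due 27, lateness 10
B: 37→44, due 30, lateness 14
D: 44→49, due 35, lateness 14
Maximum = 14.
FIFO (arrival order): A B C D E F.
A: 0→2, due 19, lateness -17
B: 2→9, due 30, lateness -21
C: 9→18, due 27, lateness -9
D: 18→23, due 35, lateness -12
E: 23→35, due 14, lateness 21
F: 35→49, due 16, lateness 33
Maximum = 33.
SPT 33, LPT 30, EDD 14, FIFO 33 → minimum 14.

14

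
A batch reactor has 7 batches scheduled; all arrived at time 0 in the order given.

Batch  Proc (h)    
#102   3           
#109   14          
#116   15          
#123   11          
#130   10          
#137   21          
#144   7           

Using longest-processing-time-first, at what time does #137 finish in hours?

LPT (decreasing processing time): #137 #116 #109 #123 #130 #144 #102.
#137: 0→21

21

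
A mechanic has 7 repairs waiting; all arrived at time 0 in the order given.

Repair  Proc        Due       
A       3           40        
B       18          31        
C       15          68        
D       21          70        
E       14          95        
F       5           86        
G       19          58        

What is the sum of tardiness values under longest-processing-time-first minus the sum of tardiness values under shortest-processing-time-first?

LPT (decreasing processing time): D G B C E F A.
D: 0→21, due 70, tardiness 0
G: 21→40, due 58, tardiness 0
B: 40→58, due 31, tardiness 27
C: 58→73, due 68, tardiness 5
E: 73→87, due 95, tardiness 0
F: 87→92, due 86, tardiness 6
A: 92→95, due 40, tardiness 55
Sum = 0+0+27+5+0+6+55 = 93.
SPT (increasing processing time): A F E C B G D.
A: 0→3, due 40, tardiness 0
F: 3→8, due 86, tardiness 0
E: 8→22, due 95, tardiness 0
C: 22→37, due 68, tardiness 0
B: 37→55, due 31, tardiness 24
G: 55→74, due 58, tardiness 16
D: 74→95, due 70, tardiness 25
Sum = 0+0+0+0+24+16+25 = 65.
Difference = 93 − 65 = 28.

28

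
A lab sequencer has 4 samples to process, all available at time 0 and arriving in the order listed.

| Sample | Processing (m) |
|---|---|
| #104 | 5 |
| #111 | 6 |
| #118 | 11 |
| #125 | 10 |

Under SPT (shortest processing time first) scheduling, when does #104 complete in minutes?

SPT (increasing processing time): #104 #111 #125 #118.
#104: 0→5

5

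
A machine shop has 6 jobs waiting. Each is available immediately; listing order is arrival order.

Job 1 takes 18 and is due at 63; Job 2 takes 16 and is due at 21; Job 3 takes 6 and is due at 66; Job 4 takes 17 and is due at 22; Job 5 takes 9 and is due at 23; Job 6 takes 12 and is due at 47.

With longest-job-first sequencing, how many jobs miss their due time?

LPT (decreasing processing time): Job 1 Job 4 Job 2 Job 6 Job 5 Job 3.
Job 1: 0→18, due 63, tardiness 0
Job 4: 18→35, due 22, tardiness 13
Job 2: 35→51, due 21, tardiness 30
Job 6: 51→63, due 47, tardiness 16
Job 5: 63→72, due 23, tardiness 49
Job 3: 72→78, due 66, tardiness 12
Late jobs: 5.

5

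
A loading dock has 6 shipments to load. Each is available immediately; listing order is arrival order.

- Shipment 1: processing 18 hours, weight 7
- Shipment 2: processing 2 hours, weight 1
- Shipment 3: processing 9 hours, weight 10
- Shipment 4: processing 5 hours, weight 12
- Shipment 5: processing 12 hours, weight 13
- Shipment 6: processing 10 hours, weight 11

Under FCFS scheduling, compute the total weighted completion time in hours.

2058

FIFO (arrival order): Shipment 1 Shipment 2 Shipment 3 Shipment 4 Shipment 5 Shipment 6.
Shipment 1: finishes 18, weight 7, w·C = 126
Shipment 2: finishes 20, weight 1, w·C = 20
Shipment 3: finishes 29, weight 10, w·C = 290
Shipment 4: finishes 34, weight 12, w·C = 408
Shipment 5: finishes 46, weight 13, w·C = 598
Shipment 6: finishes 56, weight 11, w·C = 616
Sum = 126+20+290+408+598+616 = 2058.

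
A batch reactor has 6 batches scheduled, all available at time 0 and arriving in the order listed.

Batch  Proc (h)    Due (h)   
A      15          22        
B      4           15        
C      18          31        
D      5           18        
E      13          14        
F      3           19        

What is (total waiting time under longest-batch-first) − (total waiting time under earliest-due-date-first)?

86

LPT (decreasing processing time): C A E D B F.
C: waits 0, runs 0→18
A: waits 18, runs 18→33
E: waits 33, runs 33→46
D: waits 46, runs 46→51
B: waits 51, runs 51→55
F: waits 55, runs 55→58
Sum = 0+18+33+46+51+55 = 203.
EDD (increasing due date): E B D F A C.
E: waits 0, runs 0→13
B: waits 13, runs 13→17
D: waits 17, runs 17→22
F: waits 22, runs 22→25
A: waits 25, runs 25→40
C: waits 40, runs 40→58
Sum = 0+13+17+22+25+40 = 117.
Difference = 203 − 117 = 86.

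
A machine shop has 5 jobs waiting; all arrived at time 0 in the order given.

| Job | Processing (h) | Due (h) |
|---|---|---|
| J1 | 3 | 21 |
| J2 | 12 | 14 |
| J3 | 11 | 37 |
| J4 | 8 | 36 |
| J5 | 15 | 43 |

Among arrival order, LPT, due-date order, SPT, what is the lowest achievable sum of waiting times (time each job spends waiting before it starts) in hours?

70

FIFO (arrival order): J1 J2 J3 J4 J5.
J1: waits 0, runs 0→3
J2: waits 3, runs 3→15
J3: waits 15, runs 15→26
J4: waits 26, runs 26→34
J5: waits 34, runs 34→49
Sum = 0+3+15+26+34 = 78.
LPT (decreasing processing time): J5 J2 J3 J4 J1.
J5: waits 0, runs 0→15
J2: waits 15, runs 15→27
J3: waits 27, runs 27→38
J4: waits 38, runs 38→46
J1: waits 46, runs 46→49
Sum = 0+15+27+38+46 = 126.
EDD (increasing due date): J2 J1 J4 J3 J5.
J2: waits 0, runs 0→12
J1: waits 12, runs 12→15
J4: waits 15, runs 15→23
J3: waits 23, runs 23→34
J5: waits 34, runs 34→49
Sum = 0+12+15+23+34 = 84.
SPT (increasing processing time): J1 J4 J3 J2 J5.
J1: waits 0, runs 0→3
J4: waits 3, runs 3→11
J3: waits 11, runs 11→22
J2: waits 22, runs 22→34
J5: waits 34, runs 34→49
Sum = 0+3+11+22+34 = 70.
FIFO 78, LPT 126, EDD 84, SPT 70 → minimum 70.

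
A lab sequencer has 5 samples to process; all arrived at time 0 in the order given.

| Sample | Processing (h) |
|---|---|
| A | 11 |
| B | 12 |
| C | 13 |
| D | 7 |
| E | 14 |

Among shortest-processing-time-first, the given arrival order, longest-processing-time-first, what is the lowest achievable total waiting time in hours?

SPT (increasing processing time): D A B C E.
D: waits 0, runs 0→7
A: waits 7, runs 7→18
B: waits 18, runs 18→30
C: waits 30, runs 30→43
E: waits 43, runs 43→57
Sum = 0+7+18+30+43 = 98.
FIFO (arrival order): A B C D E.
A: waits 0, runs 0→11
B: waits 11, runs 11→23
C: waits 23, runs 23→36
D: waits 36, runs 36→43
E: waits 43, runs 43→57
Sum = 0+11+23+36+43 = 113.
LPT (decreasing processing time): E C B A D.
E: waits 0, runs 0→14
C: waits 14, runs 14→27
B: waits 27, runs 27→39
A: waits 39, runs 39→50
D: waits 50, runs 50→57
Sum = 0+14+27+39+50 = 130.
SPT 98, FIFO 113, LPT 130 → minimum 98.

98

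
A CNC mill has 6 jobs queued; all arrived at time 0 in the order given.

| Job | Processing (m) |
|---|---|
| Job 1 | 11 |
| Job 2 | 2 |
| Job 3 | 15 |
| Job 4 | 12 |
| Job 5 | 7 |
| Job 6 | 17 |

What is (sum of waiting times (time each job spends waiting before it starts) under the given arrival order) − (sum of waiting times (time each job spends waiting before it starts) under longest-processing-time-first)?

-71

FIFO (arrival order): Job 1 Job 2 Job 3 Job 4 Job 5 Job 6.
Job 1: waits 0, runs 0→11
Job 2: waits 11, runs 11→13
Job 3: waits 13, runs 13→28
Job 4: waits 28, runs 28→40
Job 5: waits 40, runs 40→47
Job 6: waits 47, runs 47→64
Sum = 0+11+13+28+40+47 = 139.
LPT (decreasing processing time): Job 6 Job 3 Job 4 Job 1 Job 5 Job 2.
Job 6: waits 0, runs 0→17
Job 3: waits 17, runs 17→32
Job 4: waits 32, runs 32→44
Job 1: waits 44, runs 44→55
Job 5: waits 55, runs 55→62
Job 2: waits 62, runs 62→64
Sum = 0+17+32+44+55+62 = 210.
Difference = 139 − 210 = -71.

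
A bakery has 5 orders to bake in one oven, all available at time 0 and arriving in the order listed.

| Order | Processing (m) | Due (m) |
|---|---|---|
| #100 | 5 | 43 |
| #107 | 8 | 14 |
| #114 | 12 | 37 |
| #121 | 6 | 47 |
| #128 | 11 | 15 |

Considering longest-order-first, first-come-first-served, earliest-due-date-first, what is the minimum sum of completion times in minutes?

LPT (decreasing processing time): #114 #128 #107 #121 #100.
#114: 0→12
#128: 12→23
#107: 23→31
#121: 31→37
#100: 37→42
Sum = 12+23+31+37+42 = 145.
FIFO (arrival order): #100 #107 #114 #121 #128.
#100: 0→5
#107: 5→13
#114: 13→25
#121: 25→31
#128: 31→42
Sum = 5+13+25+31+42 = 116.
EDD (increasing due date): #107 #128 #114 #100 #121.
#107: 0→8
#128: 8→19
#114: 19→31
#100: 31→36
#121: 36→42
Sum = 8+19+31+36+42 = 136.
LPT 145, FIFO 116, EDD 136 → minimum 116.

116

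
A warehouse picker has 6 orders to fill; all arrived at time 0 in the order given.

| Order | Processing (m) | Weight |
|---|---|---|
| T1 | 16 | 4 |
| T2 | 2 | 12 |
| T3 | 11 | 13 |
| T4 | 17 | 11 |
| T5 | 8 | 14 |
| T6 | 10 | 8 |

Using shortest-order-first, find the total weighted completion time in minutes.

SPT (increasing processing time): T2 T5 T6 T3 T1 T4.
T2: finishes 2, weight 12, w·C = 24
T5: finishes 10, weight 14, w·C = 140
T6: finishes 20, weight 8, w·C = 160
T3: finishes 31, weight 13, w·C = 403
T1: finishes 47, weight 4, w·C = 188
T4: finishes 64, weight 11, w·C = 704
Sum = 24+140+160+403+188+704 = 1619.

1619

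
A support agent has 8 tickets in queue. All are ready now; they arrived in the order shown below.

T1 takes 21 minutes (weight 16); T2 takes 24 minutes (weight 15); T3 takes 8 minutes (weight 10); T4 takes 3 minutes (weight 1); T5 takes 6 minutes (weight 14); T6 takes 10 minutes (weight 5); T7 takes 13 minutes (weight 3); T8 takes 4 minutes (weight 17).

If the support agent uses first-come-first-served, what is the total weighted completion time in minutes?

FIFO (arrival order): T1 T2 T3 T4 T5 T6 T7 T8.
T1: finishes 21, weight 16, w·C = 336
T2: finishes 45, weight 15, w·C = 675
T3: finishes 53, weight 10, w·C = 530
T4: finishes 56, weight 1, w·C = 56
T5: finishes 62, weight 14, w·C = 868
T6: finishes 72, weight 5, w·C = 360
T7: finishes 85, weight 3, w·C = 255
T8: finishes 89, weight 17, w·C = 1513
Sum = 336+675+530+56+868+360+255+1513 = 4593.

4593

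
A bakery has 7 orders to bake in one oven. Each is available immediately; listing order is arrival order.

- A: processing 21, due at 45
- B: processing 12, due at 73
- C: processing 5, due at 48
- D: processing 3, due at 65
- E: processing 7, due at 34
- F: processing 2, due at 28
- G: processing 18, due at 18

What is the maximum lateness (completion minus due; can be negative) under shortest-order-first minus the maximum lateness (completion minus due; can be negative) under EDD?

SPT (increasing processing time): F D C E B G A.
F: 0→2, due 28, lateness -26
D: 2→5, due 65, lateness -60
C: 5→10, due 48, lateness -38
E: 10→17, due 34, lateness -17
B: 17→29, due 73, lateness -44
G: 29→47, due 18, lateness 29
A: 47→68, due 45, lateness 23
Maximum = 29.
EDD (increasing due date): G F E A C D B.
G: 0→18, due 18, lateness 0
F: 18→20, due 28, lateness -8
E: 20→27, due 34, lateness -7
A: 27→48, due 45, lateness 3
C: 48→53, due 48, lateness 5
D: 53→56, due 65, lateness -9
B: 56→68, due 73, lateness -5
Maximum = 5.
Difference = 29 − 5 = 24.

24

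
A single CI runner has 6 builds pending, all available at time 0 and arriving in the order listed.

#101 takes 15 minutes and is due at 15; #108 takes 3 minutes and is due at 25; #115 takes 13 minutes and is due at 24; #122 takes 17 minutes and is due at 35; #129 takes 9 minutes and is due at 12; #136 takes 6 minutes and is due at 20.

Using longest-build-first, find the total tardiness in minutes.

LPT (decreasing processing time): #122 #101 #115 #129 #136 #108.
#122: 0→17, due 35, tardiness 0
#101: 17→32, due 15, tardiness 17
#115: 32→45, due 24, tardiness 21
#129: 45→54, due 12, tardiness 42
#136: 54→60, due 20, tardiness 40
#108: 60→63, due 25, tardiness 38
Sum = 0+17+21+42+40+38 = 158.

158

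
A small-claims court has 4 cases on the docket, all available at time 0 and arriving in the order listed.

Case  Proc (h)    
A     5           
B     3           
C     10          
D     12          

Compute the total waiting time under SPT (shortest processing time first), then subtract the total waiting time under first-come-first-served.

-2

SPT (increasing processing time): B A C D.
B: waits 0, runs 0→3
A: waits 3, runs 3→8
C: waits 8, runs 8→18
D: waits 18, runs 18→30
Sum = 0+3+8+18 = 29.
FIFO (arrival order): A B C D.
A: waits 0, runs 0→5
B: waits 5, runs 5→8
C: waits 8, runs 8→18
D: waits 18, runs 18→30
Sum = 0+5+8+18 = 31.
Difference = 29 − 31 = -2.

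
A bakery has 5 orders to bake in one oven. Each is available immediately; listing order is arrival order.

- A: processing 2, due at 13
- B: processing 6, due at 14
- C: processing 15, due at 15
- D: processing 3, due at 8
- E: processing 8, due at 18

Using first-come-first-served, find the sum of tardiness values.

42

FIFO (arrival order): A B C D E.
A: 0→2, due 13, tardiness 0
B: 2→8, due 14, tardiness 0
C: 8→23, due 15, tardiness 8
D: 23→26, due 8, tardiness 18
E: 26→34, due 18, tardiness 16
Sum = 0+0+8+18+16 = 42.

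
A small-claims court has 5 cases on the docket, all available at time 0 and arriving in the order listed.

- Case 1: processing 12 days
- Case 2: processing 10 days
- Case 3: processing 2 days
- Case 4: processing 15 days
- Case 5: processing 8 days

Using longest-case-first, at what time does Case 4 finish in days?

LPT (decreasing processing time): Case 4 Case 1 Case 2 Case 5 Case 3.
Case 4: 0→15

15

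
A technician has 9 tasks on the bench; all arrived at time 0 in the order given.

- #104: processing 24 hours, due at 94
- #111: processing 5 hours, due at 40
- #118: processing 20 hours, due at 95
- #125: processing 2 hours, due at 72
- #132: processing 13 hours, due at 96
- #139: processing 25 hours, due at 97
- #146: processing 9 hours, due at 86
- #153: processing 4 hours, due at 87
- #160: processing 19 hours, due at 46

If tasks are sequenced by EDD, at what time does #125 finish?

EDD (increasing due date): #111 #160 #125 #146 #153 #104 #118 #132 #139.
#111: 0→5
#160: 5→24
#125: 24→26

26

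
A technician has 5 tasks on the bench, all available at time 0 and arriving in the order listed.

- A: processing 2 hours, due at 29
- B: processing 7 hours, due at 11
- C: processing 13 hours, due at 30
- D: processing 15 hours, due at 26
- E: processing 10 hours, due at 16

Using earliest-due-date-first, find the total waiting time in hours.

90

EDD (increasing due date): B E D A C.
B: waits 0, runs 0→7
E: waits 7, runs 7→17
D: waits 17, runs 17→32
A: waits 32, runs 32→34
C: waits 34, runs 34→47
Sum = 0+7+17+32+34 = 90.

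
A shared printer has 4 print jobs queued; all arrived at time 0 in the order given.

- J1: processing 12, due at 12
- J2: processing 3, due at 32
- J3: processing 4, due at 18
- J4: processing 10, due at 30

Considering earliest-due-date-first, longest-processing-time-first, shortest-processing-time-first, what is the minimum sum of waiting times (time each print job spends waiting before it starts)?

EDD (increasing due date): J1 J3 J4 J2.
J1: waits 0, runs 0→12
J3: waits 12, runs 12→16
J4: waits 16, runs 16→26
J2: waits 26, runs 26→29
Sum = 0+12+16+26 = 54.
LPT (decreasing processing time): J1 J4 J3 J2.
J1: waits 0, runs 0→12
J4: waits 12, runs 12→22
J3: waits 22, runs 22→26
J2: waits 26, runs 26→29
Sum = 0+12+22+26 = 60.
SPT (increasing processing time): J2 J3 J4 J1.
J2: waits 0, runs 0→3
J3: waits 3, runs 3→7
J4: waits 7, runs 7→17
J1: waits 17, runs 17→29
Sum = 0+3+7+17 = 27.
EDD 54, LPT 60, SPT 27 → minimum 27.

27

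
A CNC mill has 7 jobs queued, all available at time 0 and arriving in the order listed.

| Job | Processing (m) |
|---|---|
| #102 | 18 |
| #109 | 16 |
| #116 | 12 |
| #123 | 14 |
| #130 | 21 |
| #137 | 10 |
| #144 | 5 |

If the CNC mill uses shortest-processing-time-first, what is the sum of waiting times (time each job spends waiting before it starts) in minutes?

220

SPT (increasing processing time): #144 #137 #116 #123 #109 #102 #130.
#144: waits 0, runs 0→5
#137: waits 5, runs 5→15
#116: waits 15, runs 15→27
#123: waits 27, runs 27→41
#109: waits 41, runs 41→57
#102: waits 57, runs 57→75
#130: waits 75, runs 75→96
Sum = 0+5+15+27+41+57+75 = 220.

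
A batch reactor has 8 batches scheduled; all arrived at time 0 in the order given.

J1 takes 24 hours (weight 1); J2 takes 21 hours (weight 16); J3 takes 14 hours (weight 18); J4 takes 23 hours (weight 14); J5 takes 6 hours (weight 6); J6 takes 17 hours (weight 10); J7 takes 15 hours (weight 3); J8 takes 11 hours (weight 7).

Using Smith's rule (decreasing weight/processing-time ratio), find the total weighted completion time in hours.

3814

WSPT (decreasing weight/processing-time ratio): J3 J5 J2 J8 J4 J6 J7 J1.
J3: finishes 14, weight 18, w·C = 252
J5: finishes 20, weight 6, w·C = 120
J2: finishes 41, weight 16, w·C = 656
J8: finishes 52, weight 7, w·C = 364
J4: finishes 75, weight 14, w·C = 1050
J6: finishes 92, weight 10, w·C = 920
J7: finishes 107, weight 3, w·C = 321
J1: finishes 131, weight 1, w·C = 131
Sum = 252+120+656+364+1050+920+321+131 = 3814.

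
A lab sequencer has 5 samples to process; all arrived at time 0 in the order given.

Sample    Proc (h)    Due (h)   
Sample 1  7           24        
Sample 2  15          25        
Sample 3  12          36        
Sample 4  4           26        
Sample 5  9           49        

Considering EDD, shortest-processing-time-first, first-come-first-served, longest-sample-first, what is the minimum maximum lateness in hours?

EDD (increasing due date): Sample 1 Sample 2 Sample 4 Sample 3 Sample 5.
Sample 1: 0→7, due 24, lateness -17
Sample 2: 7→22, due 25, lateness -3
Sample 4: 22→26, due 26, lateness 0
Sample 3: 26→38, due 36, lateness 2
Sample 5: 38→47, due 49, lateness -2
Maximum = 2.
SPT (increasing processing time): Sample 4 Sample 1 Sample 5 Sample 3 Sample 2.
Sample 4: 0→4, due 26, lateness -22
Sample 1: 4→11, due 24, lateness -13
Sample 5: 11→20, due 49, lateness -29
Sample 3: 20→32, due 36, lateness -4
Sample 2: 32→47, due 25, lateness 22
Maximum = 22.
FIFO (arrival order): Sample 1 Sample 2 Sample 3 Sample 4 Sample 5.
Sample 1: 0→7, due 24, lateness -17
Sample 2: 7→22, due 25, lateness -3
Sample 3: 22→34, due 36, lateness -2
Sample 4: 34→38, due 26, lateness 12
Sample 5: 38→47, due 49, lateness -2
Maximum = 12.
LPT (decreasing processing time): Sample 2 Sample 3 Sample 5 Sample 1 Sample 4.
Sample 2: 0→15, due 25, lateness -10
Sample 3: 15→27, due 36, lateness -9
Sample 5: 27→36, due 49, lateness -13
Sample 1: 36→43, due 24, lateness 19
Sample 4: 43→47, due 26, lateness 21
Maximum = 21.
EDD 2, SPT 22, FIFO 12, LPT 21 → minimum 2.

2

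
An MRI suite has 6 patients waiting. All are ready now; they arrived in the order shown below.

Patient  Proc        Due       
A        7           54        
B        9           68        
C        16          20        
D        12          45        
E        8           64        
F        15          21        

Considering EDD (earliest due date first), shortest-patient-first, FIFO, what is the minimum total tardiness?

EDD (increasing due date): C F D A E B.
C: 0→16, due 20, tardiness 0
F: 16→31, due 21, tardiness 10
D: 31→43, due 45, tardiness 0
A: 43→50, due 54, tardiness 0
E: 50→58, due 64, tardiness 0
B: 58→67, due 68, tardiness 0
Sum = 0+10+0+0+0+0 = 10.
SPT (increasing processing time): A E B D F C.
A: 0→7, due 54, tardiness 0
E: 7→15, due 64, tardiness 0
B: 15→24, due 68, tardiness 0
D: 24→36, due 45, tardiness 0
F: 36→51, due 21, tardiness 30
C: 51→67, due 20, tardiness 47
Sum = 0+0+0+0+30+47 = 77.
FIFO (arrival order): A B C D E F.
A: 0→7, due 54, tardiness 0
B: 7→16, due 68, tardiness 0
C: 16→32, due 20, tardiness 12
D: 32→44, due 45, tardiness 0
E: 44→52, due 64, tardiness 0
F: 52→67, due 21, tardiness 46
Sum = 0+0+12+0+0+46 = 58.
EDD 10, SPT 77, FIFO 58 → minimum 10.

10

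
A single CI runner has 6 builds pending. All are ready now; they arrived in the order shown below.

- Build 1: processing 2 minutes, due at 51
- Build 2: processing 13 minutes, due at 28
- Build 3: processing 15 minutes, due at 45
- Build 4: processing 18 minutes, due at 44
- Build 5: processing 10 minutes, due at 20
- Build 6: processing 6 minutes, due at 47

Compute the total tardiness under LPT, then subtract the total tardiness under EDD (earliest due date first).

LPT (decreasing processing time): Build 4 Build 3 Build 2 Build 5 Build 6 Build 1.
Build 4: 0→18, due 44, tardiness 0
Build 3: 18→33, due 45, tardiness 0
Build 2: 33→46, due 28, tardiness 18
Build 5: 46→56, due 20, tardiness 36
Build 6: 56→62, due 47, tardiness 15
Build 1: 62→64, due 51, tardiness 13
Sum = 0+0+18+36+15+13 = 82.
EDD (increasing due date): Build 5 Build 2 Build 4 Build 3 Build 6 Build 1.
Build 5: 0→10, due 20, tardiness 0
Build 2: 10→23, due 28, tardiness 0
Build 4: 23→41, due 44, tardiness 0
Build 3: 41→56, due 45, tardiness 11
Build 6: 56→62, due 47, tardiness 15
Build 1: 62→64, due 51, tardiness 13
Sum = 0+0+0+11+15+13 = 39.
Difference = 82 − 39 = 43.

43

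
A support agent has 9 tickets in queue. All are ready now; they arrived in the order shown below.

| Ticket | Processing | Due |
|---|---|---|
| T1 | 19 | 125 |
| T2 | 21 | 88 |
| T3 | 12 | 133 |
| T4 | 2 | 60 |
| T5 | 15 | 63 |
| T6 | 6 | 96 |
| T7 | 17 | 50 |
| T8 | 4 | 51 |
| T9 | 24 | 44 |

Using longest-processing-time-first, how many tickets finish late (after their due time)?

LPT (decreasing processing time): T9 T2 T1 T7 T5 T3 T6 T8 T4.
T9: 0→24, due 44, tardiness 0
T2: 24→45, due 88, tardiness 0
T1: 45→64, due 125, tardiness 0
T7: 64→81, due 50, tardiness 31
T5: 81→96, due 63, tardiness 33
T3: 96→108, due 133, tardiness 0
T6: 108→114, due 96, tardiness 18
T8: 114→118, due 51, tardiness 67
T4: 118→120, due 60, tardiness 60
Late tickets: 5.

5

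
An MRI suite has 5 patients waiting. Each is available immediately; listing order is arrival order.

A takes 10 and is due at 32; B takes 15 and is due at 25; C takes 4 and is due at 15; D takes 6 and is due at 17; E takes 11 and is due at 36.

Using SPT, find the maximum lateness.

21

SPT (increasing processing time): C D A E B.
C: 0→4, due 15, lateness -11
D: 4→10, due 17, lateness -7
A: 10→20, due 32, lateness -12
E: 20→31, due 36, lateness -5
B: 31→46, due 25, lateness 21
Maximum = 21.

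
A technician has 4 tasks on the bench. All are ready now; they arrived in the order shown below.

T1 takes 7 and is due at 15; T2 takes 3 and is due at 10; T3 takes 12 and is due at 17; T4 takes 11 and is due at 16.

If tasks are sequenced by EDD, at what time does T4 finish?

EDD (increasing due date): T2 T1 T4 T3.
T2: 0→3
T1: 3→10
T4: 10→21

21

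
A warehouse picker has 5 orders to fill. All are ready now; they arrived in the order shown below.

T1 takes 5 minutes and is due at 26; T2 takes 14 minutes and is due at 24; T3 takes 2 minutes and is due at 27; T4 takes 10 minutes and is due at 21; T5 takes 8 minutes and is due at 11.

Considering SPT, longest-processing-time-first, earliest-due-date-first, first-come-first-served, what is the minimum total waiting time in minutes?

SPT (increasing processing time): T3 T1 T5 T4 T2.
T3: waits 0, runs 0→2
T1: waits 2, runs 2→7
T5: waits 7, runs 7→15
T4: waits 15, runs 15→25
T2: waits 25, runs 25→39
Sum = 0+2+7+15+25 = 49.
LPT (decreasing processing time): T2 T4 T5 T1 T3.
T2: waits 0, runs 0→14
T4: waits 14, runs 14→24
T5: waits 24, runs 24→32
T1: waits 32, runs 32→37
T3: waits 37, runs 37→39
Sum = 0+14+24+32+37 = 107.
EDD (increasing due date): T5 T4 T2 T1 T3.
T5: waits 0, runs 0→8
T4: waits 8, runs 8→18
T2: waits 18, runs 18→32
T1: waits 32, runs 32→37
T3: waits 37, runs 37→39
Sum = 0+8+18+32+37 = 95.
FIFO (arrival order): T1 T2 T3 T4 T5.
T1: waits 0, runs 0→5
T2: waits 5, runs 5→19
T3: waits 19, runs 19→21
T4: waits 21, runs 21→31
T5: waits 31, runs 31→39
Sum = 0+5+19+21+31 = 76.
SPT 49, LPT 107, EDD 95, FIFO 76 → minimum 49.

49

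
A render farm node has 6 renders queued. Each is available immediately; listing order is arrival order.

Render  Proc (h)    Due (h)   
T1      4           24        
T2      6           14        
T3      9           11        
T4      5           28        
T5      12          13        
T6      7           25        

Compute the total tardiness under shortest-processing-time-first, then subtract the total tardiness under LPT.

-12

SPT (increasing processing time): T1 T4 T2 T6 T3 T5.
T1: 0→4, due 24, tardiness 0
T4: 4→9, due 28, tardiness 0
T2: 9→15, due 14, tardiness 1
T6: 15→22, due 25, tardiness 0
T3: 22→31, due 11, tardiness 20
T5: 31→43, due 13, tardiness 30
Sum = 0+0+1+0+20+30 = 51.
LPT (decreasing processing time): T5 T3 T6 T2 T4 T1.
T5: 0→12, due 13, tardiness 0
T3: 12→21, due 11, tardiness 10
T6: 21→28, due 25, tardiness 3
T2: 28→34, due 14, tardiness 20
T4: 34→39, due 28, tardiness 11
T1: 39→43, due 24, tardiness 19
Sum = 0+10+3+20+11+19 = 63.
Difference = 51 − 63 = -12.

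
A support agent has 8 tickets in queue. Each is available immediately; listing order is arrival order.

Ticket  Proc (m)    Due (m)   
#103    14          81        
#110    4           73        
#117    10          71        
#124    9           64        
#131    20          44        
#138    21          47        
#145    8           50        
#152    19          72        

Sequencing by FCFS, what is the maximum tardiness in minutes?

36

FIFO (arrival order): #103 #110 #117 #124 #131 #138 #145 #152.
#103: 0→14, due 81, tardiness 0
#110: 14→18, due 73, tardiness 0
#117: 18→28, due 71, tardiness 0
#124: 28→37, due 64, tardiness 0
#131: 37→57, due 44, tardiness 13
#138: 57→78, due 47, tardiness 31
#145: 78→86, due 50, tardiness 36
#152: 86→105, due 72, tardiness 33
Maximum = 36.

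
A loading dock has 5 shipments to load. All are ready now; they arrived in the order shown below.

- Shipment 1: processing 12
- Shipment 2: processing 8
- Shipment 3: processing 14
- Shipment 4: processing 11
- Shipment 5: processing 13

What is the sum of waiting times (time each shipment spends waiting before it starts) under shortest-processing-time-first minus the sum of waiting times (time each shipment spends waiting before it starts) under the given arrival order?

SPT (increasing processing time): Shipment 2 Shipment 4 Shipment 1 Shipment 5 Shipment 3.
Shipment 2: waits 0, runs 0→8
Shipment 4: waits 8, runs 8→19
Shipment 1: waits 19, runs 19→31
Shipment 5: waits 31, runs 31→44
Shipment 3: waits 44, runs 44→58
Sum = 0+8+19+31+44 = 102.
FIFO (arrival order): Shipment 1 Shipment 2 Shipment 3 Shipment 4 Shipment 5.
Shipment 1: waits 0, runs 0→12
Shipment 2: waits 12, runs 12→20
Shipment 3: waits 20, runs 20→34
Shipment 4: waits 34, runs 34→45
Shipment 5: waits 45, runs 45→58
Sum = 0+12+20+34+45 = 111.
Difference = 102 − 111 = -9.

-9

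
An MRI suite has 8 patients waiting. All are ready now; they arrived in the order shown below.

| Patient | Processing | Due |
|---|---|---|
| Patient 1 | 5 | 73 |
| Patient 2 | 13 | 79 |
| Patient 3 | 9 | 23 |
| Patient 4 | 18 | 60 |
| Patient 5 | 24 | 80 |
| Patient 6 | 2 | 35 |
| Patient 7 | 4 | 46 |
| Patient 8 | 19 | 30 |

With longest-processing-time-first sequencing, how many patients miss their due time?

LPT (decreasing processing time): Patient 5 Patient 8 Patient 4 Patient 2 Patient 3 Patient 1 Patient 7 Patient 6.
Patient 5: 0→24, due 80, tardiness 0
Patient 8: 24→43, due 30, tardiness 13
Patient 4: 43→61, due 60, tardiness 1
Patient 2: 61→74, due 79, tardiness 0
Patient 3: 74→83, due 23, tardiness 60
Patient 1: 83→88, due 73, tardiness 15
Patient 7: 88→92, due 46, tardiness 46
Patient 6: 92→94, due 35, tardiness 59
Late patients: 6.

6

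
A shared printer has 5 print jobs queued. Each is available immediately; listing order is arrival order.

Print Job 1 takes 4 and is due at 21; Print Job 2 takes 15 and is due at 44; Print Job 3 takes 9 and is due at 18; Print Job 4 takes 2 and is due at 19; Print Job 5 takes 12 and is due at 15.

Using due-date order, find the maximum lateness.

6

EDD (increasing due date): Print Job 5 Print Job 3 Print Job 4 Print Job 1 Print Job 2.
Print Job 5: 0→12, due 15, lateness -3
Print Job 3: 12→21, due 18, lateness 3
Print Job 4: 21→23, due 19, lateness 4
Print Job 1: 23→27, due 21, lateness 6
Print Job 2: 27→42, due 44, lateness -2
Maximum = 6.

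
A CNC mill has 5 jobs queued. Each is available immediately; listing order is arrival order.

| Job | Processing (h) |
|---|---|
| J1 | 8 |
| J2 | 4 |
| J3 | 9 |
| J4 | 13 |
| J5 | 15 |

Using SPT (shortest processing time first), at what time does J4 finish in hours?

SPT (increasing processing time): J2 J1 J3 J4 J5.
J2: 0→4
J1: 4→12
J3: 12→21
J4: 21→34

34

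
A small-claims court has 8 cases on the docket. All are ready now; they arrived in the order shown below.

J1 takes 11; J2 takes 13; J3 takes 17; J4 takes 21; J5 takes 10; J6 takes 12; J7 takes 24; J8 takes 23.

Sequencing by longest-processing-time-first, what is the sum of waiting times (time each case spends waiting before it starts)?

LPT (decreasing processing time): J7 J8 J4 J3 J2 J6 J1 J5.
J7: waits 0, runs 0→24
J8: waits 24, runs 24→47
J4: waits 47, runs 47→68
J3: waits 68, runs 68→85
J2: waits 85, runs 85→98
J6: waits 98, runs 98→110
J1: waits 110, runs 110→121
J5: waits 121, runs 121→131
Sum = 0+24+47+68+85+98+110+121 = 553.

553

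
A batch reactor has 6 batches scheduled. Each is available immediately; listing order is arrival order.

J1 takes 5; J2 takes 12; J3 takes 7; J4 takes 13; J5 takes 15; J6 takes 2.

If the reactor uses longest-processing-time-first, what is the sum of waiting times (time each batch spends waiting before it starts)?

182

LPT (decreasing processing time): J5 J4 J2 J3 J1 J6.
J5: waits 0, runs 0→15
J4: waits 15, runs 15→28
J2: waits 28, runs 28→40
J3: waits 40, runs 40→47
J1: waits 47, runs 47→52
J6: waits 52, runs 52→54
Sum = 0+15+28+40+47+52 = 182.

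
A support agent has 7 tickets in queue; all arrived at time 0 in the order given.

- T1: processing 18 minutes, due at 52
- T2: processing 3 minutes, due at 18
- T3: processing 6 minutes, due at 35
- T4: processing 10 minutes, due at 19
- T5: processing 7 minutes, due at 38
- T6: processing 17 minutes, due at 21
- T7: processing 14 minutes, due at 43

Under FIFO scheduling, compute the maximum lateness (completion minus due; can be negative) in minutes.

40

FIFO (arrival order): T1 T2 T3 T4 T5 T6 T7.
T1: 0→18, due 52, lateness -34
T2: 18→21, due 18, lateness 3
T3: 21→27, due 35, lateness -8
T4: 27→37, due 19, lateness 18
T5: 37→44, due 38, lateness 6
T6: 44→61, due 21, lateness 40
T7: 61→75, due 43, lateness 32
Maximum = 40.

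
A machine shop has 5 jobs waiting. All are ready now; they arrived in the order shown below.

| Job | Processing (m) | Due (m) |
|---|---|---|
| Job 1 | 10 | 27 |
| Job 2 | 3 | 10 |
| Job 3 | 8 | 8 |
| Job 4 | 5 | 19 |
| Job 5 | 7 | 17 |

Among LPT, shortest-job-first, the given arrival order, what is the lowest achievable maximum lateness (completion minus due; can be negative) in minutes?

15

LPT (decreasing processing time): Job 1 Job 3 Job 5 Job 4 Job 2.
Job 1: 0→10, due 27, lateness -17
Job 3: 10→18, due 8, lateness 10
Job 5: 18→25, due 17, lateness 8
Job 4: 25→30, due 19, lateness 11
Job 2: 30→33, due 10, lateness 23
Maximum = 23.
SPT (increasing processing time): Job 2 Job 4 Job 5 Job 3 Job 1.
Job 2: 0→3, due 10, lateness -7
Job 4: 3→8, due 19, lateness -11
Job 5: 8→15, due 17, lateness -2
Job 3: 15→23, due 8, lateness 15
Job 1: 23→33, due 27, lateness 6
Maximum = 15.
FIFO (arrival order): Job 1 Job 2 Job 3 Job 4 Job 5.
Job 1: 0→10, due 27, lateness -17
Job 2: 10→13, due 10, lateness 3
Job 3: 13→21, due 8, lateness 13
Job 4: 21→26, due 19, lateness 7
Job 5: 26→33, due 17, lateness 16
Maximum = 16.
LPT 23, SPT 15, FIFO 16 → minimum 15.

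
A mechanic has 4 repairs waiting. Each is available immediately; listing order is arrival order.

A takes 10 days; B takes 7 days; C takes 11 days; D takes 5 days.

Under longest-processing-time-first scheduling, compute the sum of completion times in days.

93

LPT (decreasing processing time): C A B D.
C: 0→11
A: 11→21
B: 21→28
D: 28→33
Sum = 11+21+28+33 = 93.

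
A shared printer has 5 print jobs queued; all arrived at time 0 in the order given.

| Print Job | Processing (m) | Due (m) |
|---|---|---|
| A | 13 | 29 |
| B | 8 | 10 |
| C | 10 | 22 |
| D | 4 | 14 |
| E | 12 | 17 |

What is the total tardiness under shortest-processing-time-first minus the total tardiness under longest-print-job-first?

-50

SPT (increasing processing time): D B C E A.
D: 0→4, due 14, tardiness 0
B: 4→12, due 10, tardiness 2
C: 12→22, due 22, tardiness 0
E: 22→34, due 17, tardiness 17
A: 34→47, due 29, tardiness 18
Sum = 0+2+0+17+18 = 37.
LPT (decreasing processing time): A E C B D.
A: 0→13, due 29, tardiness 0
E: 13→25, due 17, tardiness 8
C: 25→35, due 22, tardiness 13
B: 35→43, due 10, tardiness 33
D: 43→47, due 14, tardiness 33
Sum = 0+8+13+33+33 = 87.
Difference = 37 − 87 = -50.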